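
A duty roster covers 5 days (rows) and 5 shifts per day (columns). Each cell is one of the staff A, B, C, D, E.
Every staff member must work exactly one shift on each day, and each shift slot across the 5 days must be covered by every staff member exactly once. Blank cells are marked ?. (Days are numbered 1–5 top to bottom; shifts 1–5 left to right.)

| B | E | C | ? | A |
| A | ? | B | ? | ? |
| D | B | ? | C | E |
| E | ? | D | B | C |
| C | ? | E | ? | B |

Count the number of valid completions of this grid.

1

Day 1, shift 4: eliminating its day and shift leaves {D}.
Day 2, shift 2: eliminating its day and shift leaves {C, D}.
Day 2, shift 4: eliminating its day and shift leaves {D, E}.
Day 2, shift 5: eliminating its day and shift leaves {D}.
Day 3, shift 3: eliminating its day and shift leaves {A}.
Day 4, shift 2: eliminating its day and shift leaves {A}.
Day 5, shift 2: eliminating its day and shift leaves {A, D}.
Day 5, shift 4: eliminating its day and shift leaves {A, D}.
Only one assignment across all blanks avoids any day or shift repeat, giving 1 completion.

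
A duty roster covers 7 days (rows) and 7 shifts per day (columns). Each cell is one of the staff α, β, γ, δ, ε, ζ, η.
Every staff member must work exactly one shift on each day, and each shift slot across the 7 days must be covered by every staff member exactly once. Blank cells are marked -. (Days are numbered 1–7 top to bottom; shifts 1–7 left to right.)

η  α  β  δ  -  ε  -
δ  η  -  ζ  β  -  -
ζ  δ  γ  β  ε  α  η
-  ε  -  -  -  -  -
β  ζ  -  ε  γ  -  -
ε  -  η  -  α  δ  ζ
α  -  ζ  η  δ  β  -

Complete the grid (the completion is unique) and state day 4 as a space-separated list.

Day 4, shift 1: day 4 has {ε} and shift 1 has {α, β, δ, ε, ζ, η}, leaving only γ.
Day 4, shift 4: day 4 has {γ, ε} and shift 4 has {β, δ, ε, ζ, η}, leaving only α.
Day 4, shift 3: day 4 has {α, γ, ε} and shift 3 has {β, γ, ζ, η}, leaving only δ.
Day 4, shift 7: day 4 has {α, γ, δ, ε} and shift 7 has {ζ, η}, leaving only β.
Day 1, shift 5: day 1 has {α, β, δ, ε, η} and shift 5 has {α, β, γ, δ, ε}, leaving only ζ.
Day 4, shift 5: day 4 has {α, β, γ, δ, ε} and shift 5 has {α, β, γ, δ, ε, ζ}, leaving only η.
Day 4, shift 6: day 4 has {α, β, γ, δ, ε, η} and shift 6 has {α, β, δ, ε}, leaving only ζ.
So day 4 reads: γ ε δ α η ζ β.

γ ε δ α η ζ β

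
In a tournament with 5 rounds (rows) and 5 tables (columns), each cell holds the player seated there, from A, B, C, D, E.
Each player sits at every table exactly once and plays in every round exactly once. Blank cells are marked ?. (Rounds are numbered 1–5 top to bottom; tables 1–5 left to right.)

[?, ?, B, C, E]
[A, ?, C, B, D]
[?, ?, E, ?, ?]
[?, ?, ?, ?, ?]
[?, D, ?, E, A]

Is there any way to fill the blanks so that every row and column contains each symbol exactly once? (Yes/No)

Round 5, table 3: round 5 together with table 3 already contain {A, B, C, D, E} — every symbol — so nothing can go there. The grid has no valid completion.

No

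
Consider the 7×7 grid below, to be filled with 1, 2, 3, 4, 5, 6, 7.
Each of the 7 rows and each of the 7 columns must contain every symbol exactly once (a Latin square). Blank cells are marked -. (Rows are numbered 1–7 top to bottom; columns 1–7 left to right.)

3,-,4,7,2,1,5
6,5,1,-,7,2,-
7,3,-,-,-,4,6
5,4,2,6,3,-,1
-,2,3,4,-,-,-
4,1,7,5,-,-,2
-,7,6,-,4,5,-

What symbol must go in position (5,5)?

Row 1, column 2: row 1 has {1, 2, 3, 4, 5, 7} and column 2 has {1, 2, 3, 4, 5, 7}, leaving only 6.
Row 2, column 4: row 2 has {1, 2, 5, 6, 7} and column 4 has {4, 5, 6, 7}, leaving only 3.
Row 2, column 7: row 2 has {1, 2, 3, 5, 6, 7} and column 7 has {1, 2, 5, 6}, leaving only 4.
Row 3, column 3: row 3 has {3, 4, 6, 7} and column 3 has {1, 2, 3, 4, 6, 7}, leaving only 5.
Row 3, column 5: row 3 has {3, 4, 5, 6, 7} and column 5 has {2, 3, 4, 7}, leaving only 1.
Row 3, column 4: row 3 has {1, 3, 4, 5, 6, 7} and column 4 has {3, 4, 5, 6, 7}, leaving only 2.
Row 4, column 6: row 4 has {1, 2, 3, 4, 5, 6} and column 6 has {1, 2, 4, 5}, leaving only 7.
Row 5, column 1: row 5 has {2, 3, 4} and column 1 has {3, 4, 5, 6, 7}, leaving only 1.
Row 5, column 6: row 5 has {1, 2, 3, 4} and column 6 has {1, 2, 4, 5, 7}, leaving only 6.
Row 5 already has {1, 2, 3, 4, 6} and column 5 already has {1, 2, 3, 4, 7}, so row 5, column 5 must be 5.

5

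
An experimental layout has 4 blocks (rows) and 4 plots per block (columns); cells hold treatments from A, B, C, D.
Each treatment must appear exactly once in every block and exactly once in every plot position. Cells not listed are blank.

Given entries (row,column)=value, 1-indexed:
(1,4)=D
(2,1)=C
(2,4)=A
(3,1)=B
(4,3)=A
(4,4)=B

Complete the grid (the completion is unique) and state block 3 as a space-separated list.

B A D C

Block 3, plot 4: block 3 has {B} and plot 4 has {A, B, D}, leaving only C.
Block 3, plot 3: block 3 has {B, C} and plot 3 has {A}, leaving only D.
Block 3, plot 2: block 3 has {B, C, D} and plot 2 has {}, leaving only A.
So block 3 reads: B A D C.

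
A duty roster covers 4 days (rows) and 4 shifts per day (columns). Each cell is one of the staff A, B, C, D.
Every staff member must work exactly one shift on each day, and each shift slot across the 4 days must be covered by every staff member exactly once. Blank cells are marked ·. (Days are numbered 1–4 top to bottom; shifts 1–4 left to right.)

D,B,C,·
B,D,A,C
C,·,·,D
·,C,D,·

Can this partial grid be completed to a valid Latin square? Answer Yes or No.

No day or shift among the givens repeats a symbol, and propagating forced cells runs into no contradiction.
One valid completion exists (for instance, D B C A / B D A C / C A B D / A C D B).

Yes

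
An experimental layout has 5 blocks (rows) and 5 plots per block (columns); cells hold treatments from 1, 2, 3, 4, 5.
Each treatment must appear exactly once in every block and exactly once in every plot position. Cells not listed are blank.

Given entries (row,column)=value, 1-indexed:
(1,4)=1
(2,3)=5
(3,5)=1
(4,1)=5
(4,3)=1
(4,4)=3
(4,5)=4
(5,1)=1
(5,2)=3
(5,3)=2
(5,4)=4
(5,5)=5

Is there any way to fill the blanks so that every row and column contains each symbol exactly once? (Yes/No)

Yes

No block or plot among the givens repeats a symbol, and propagating forced cells runs into no contradiction.
One valid completion exists (for instance, 3 5 4 1 2 / 4 1 5 2 3 / 2 4 3 5 1 / 5 2 1 3 4 / 1 3 2 4 5).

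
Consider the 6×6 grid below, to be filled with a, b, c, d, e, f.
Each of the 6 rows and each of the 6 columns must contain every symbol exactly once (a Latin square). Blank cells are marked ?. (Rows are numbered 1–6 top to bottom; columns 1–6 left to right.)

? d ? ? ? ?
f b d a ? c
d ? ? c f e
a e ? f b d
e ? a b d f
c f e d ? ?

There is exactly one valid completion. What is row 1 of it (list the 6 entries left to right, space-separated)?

b d f e c a

Row 1, column 1: row 1 has {d} and column 1 has {a, c, d, e, f}, leaving only b.
Row 1, column 4: row 1 has {b, d} and column 4 has {a, b, c, d, f}, leaving only e.
Row 1, column 6: row 1 has {b, d, e} and column 6 has {c, d, e, f}, leaving only a.
Row 1, column 5: row 1 has {a, b, d, e} and column 5 has {b, d, f}, leaving only c.
Row 1, column 3: row 1 has {a, b, c, d, e} and column 3 has {a, d, e}, leaving only f.
So row 1 reads: b d f e c a.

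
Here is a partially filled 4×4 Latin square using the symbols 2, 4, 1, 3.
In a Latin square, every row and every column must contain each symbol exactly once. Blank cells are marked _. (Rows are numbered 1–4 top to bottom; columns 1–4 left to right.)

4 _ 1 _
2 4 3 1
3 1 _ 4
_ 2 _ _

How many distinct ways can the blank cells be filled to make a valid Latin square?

1

Row 1, column 2: eliminating its row and column leaves {3}.
Row 1, column 4: eliminating its row and column leaves {2, 3}.
Row 3, column 3: eliminating its row and column leaves {2}.
Row 4, column 1: eliminating its row and column leaves {1}.
Row 4, column 3: eliminating its row and column leaves {4}.
Row 4, column 4: eliminating its row and column leaves {3}.
Only one assignment across all blanks avoids any row or column repeat, giving 1 completion.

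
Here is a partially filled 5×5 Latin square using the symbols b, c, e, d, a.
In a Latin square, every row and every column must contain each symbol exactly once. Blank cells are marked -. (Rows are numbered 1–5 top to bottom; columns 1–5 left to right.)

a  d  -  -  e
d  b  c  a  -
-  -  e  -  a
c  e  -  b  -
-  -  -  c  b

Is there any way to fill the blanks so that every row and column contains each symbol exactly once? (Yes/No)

No

Row 1, column 4: row 1 together with column 4 already contain {b, c, e, d, a} — every symbol — so nothing can go there. The grid has no valid completion.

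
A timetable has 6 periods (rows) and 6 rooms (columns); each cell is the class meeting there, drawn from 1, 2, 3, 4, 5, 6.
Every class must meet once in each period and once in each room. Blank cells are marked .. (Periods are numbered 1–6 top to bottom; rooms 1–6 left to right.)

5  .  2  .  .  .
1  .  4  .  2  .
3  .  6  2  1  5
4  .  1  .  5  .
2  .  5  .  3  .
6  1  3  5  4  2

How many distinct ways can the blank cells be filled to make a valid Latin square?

4

Period 1, room 2: eliminating its period and room leaves {3, 4, 6}.
Period 1, room 4: eliminating its period and room leaves {1, 3, 4, 6}.
Period 1, room 5: eliminating its period and room leaves {6}.
Period 1, room 6: eliminating its period and room leaves {1, 3, 4, 6}.
Period 2, room 2: eliminating its period and room leaves {3, 5, 6}.
Period 2, room 4: eliminating its period and room leaves {3, 6}.
Period 2, room 6: eliminating its period and room leaves {3, 6}.
Period 3, room 2: eliminating its period and room leaves {4}.
Period 4, room 2: eliminating its period and room leaves {2, 3, 6}.
Period 4, room 4: eliminating its period and room leaves {3, 6}.
Period 4, room 6: eliminating its period and room leaves {3, 6}.
Period 5, room 2: eliminating its period and room leaves {4, 6}.
Period 5, room 4: eliminating its period and room leaves {1, 4, 6}.
Period 5, room 6: eliminating its period and room leaves {1, 4, 6}.
Enumerating the assignments across these blanks that avoid any period or room repeat gives 4 completions.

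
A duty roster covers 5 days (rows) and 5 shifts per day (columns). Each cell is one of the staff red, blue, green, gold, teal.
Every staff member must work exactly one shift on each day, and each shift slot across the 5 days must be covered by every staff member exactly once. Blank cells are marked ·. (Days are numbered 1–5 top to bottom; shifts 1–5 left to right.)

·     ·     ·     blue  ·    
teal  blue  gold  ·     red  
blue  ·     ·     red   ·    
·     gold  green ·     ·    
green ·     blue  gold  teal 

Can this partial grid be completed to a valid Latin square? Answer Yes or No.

Yes

No day or shift among the givens repeats a symbol, and propagating forced cells runs into no contradiction.
One valid completion exists (for instance, gold teal red blue green / teal blue gold green red / blue green teal red gold / red gold green teal blue / green red blue gold teal).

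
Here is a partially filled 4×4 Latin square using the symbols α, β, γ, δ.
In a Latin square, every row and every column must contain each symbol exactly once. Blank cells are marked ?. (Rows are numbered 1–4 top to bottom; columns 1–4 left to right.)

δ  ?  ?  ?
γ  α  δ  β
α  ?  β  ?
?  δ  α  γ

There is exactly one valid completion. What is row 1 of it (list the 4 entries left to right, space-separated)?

δ β γ α

Row 1, column 3: row 1 has {δ} and column 3 has {α, β, δ}, leaving only γ.
Row 1, column 2: row 1 has {γ, δ} and column 2 has {α, δ}, leaving only β.
Row 1, column 4: row 1 has {β, γ, δ} and column 4 has {β, γ}, leaving only α.
So row 1 reads: δ β γ α.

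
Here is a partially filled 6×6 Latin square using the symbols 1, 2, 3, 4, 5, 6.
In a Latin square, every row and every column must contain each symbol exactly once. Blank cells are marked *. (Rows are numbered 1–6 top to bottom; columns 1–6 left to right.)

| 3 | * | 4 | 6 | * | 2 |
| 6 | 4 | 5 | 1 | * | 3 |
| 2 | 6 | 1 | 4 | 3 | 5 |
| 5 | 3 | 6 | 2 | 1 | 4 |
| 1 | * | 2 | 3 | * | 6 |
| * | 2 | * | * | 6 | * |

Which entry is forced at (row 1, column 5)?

Row 1 already has {2, 3, 4, 6} and column 5 already has {1, 3, 6}, so row 1, column 5 must be 5.

5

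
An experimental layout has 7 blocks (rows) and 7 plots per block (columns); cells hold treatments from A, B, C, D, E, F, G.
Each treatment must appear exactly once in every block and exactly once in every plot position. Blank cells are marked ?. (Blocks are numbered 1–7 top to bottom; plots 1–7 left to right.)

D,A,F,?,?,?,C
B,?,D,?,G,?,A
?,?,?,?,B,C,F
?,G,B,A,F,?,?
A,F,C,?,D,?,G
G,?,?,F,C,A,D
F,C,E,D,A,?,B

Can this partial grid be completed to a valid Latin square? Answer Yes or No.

No

Block 6, plot 3: block 6 together with plot 3 already contain {A, B, C, D, E, F, G} — every symbol — so nothing can go there. The grid has no valid completion.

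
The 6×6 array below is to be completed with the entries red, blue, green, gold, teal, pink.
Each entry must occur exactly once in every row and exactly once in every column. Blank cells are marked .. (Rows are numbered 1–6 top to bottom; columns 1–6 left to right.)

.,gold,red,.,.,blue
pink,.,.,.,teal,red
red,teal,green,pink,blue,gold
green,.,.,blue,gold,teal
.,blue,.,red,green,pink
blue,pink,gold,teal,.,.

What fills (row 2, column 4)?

Row 1, column 1: row 1 has {red, blue, gold} and column 1 has {red, blue, green, pink}, leaving only teal.
Row 1, column 4: row 1 has {red, blue, gold, teal} and column 4 has {red, blue, teal, pink}, leaving only green.
Row 2 already has {red, teal, pink} and column 4 already has {red, blue, green, teal, pink}, so row 2, column 4 must be gold.

gold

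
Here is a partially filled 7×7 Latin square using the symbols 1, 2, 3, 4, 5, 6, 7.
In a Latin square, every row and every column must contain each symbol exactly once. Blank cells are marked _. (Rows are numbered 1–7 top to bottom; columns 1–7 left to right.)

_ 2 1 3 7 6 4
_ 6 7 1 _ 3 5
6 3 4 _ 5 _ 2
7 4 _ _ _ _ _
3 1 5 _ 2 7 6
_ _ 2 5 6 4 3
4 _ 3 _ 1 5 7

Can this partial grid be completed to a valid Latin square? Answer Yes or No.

No

Row 7, column 2: row 7 together with column 2 already contain {1, 2, 3, 4, 5, 6, 7} — every symbol — so nothing can go there. The grid has no valid completion.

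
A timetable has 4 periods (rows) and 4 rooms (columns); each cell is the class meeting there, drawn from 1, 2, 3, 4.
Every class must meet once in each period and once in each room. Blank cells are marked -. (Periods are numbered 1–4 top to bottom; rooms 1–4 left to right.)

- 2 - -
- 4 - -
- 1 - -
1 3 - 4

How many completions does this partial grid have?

Period 1, room 1: eliminating its period and room leaves {3, 4}.
Period 1, room 3: eliminating its period and room leaves {1, 3, 4}.
Period 1, room 4: eliminating its period and room leaves {1, 3}.
Period 2, room 1: eliminating its period and room leaves {2, 3}.
Period 2, room 3: eliminating its period and room leaves {1, 2, 3}.
Period 2, room 4: eliminating its period and room leaves {1, 2, 3}.
Period 3, room 1: eliminating its period and room leaves {2, 3, 4}.
Period 3, room 3: eliminating its period and room leaves {2, 3, 4}.
Period 3, room 4: eliminating its period and room leaves {2, 3}.
Period 4, room 3: eliminating its period and room leaves {2}.
Enumerating the assignments across these blanks that avoid any period or room repeat gives 4 completions.

4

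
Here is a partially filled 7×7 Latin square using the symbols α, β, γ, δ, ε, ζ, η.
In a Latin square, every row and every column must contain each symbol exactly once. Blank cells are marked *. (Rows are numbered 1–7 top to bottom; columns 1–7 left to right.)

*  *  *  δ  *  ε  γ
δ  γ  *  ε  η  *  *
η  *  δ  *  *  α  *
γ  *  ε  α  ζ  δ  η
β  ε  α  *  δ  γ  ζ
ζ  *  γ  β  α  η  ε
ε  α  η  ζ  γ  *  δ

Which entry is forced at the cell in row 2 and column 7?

α

Row 1, column 1: row 1 has {γ, δ, ε} and column 1 has {β, γ, δ, ε, ζ, η}, leaving only α.
Row 1, column 5: row 1 has {α, γ, δ, ε} and column 5 has {α, γ, δ, ζ, η}, leaving only β.
Row 1, column 3: row 1 has {α, β, γ, δ, ε} and column 3 has {α, γ, δ, ε, η}, leaving only ζ.
Row 1, column 2: row 1 has {α, β, γ, δ, ε, ζ} and column 2 has {α, γ, ε}, leaving only η.
Row 2, column 3: row 2 has {γ, δ, ε, η} and column 3 has {α, γ, δ, ε, ζ, η}, leaving only β.
Row 2 already has {β, γ, δ, ε, η} and column 7 already has {γ, δ, ε, ζ, η}, so row 2, column 7 must be α.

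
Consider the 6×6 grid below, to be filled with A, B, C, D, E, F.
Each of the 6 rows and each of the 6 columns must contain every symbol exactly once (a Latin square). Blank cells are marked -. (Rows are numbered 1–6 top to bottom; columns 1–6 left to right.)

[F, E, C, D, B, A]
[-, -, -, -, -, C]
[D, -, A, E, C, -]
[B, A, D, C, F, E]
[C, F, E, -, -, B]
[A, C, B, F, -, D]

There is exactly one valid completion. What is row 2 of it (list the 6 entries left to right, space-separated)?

Row 2, column 1: row 2 has {C} and column 1 has {A, B, C, D, F}, leaving only E.
Row 2, column 3: row 2 has {C, E} and column 3 has {A, B, C, D, E}, leaving only F.
Row 3, column 2: row 3 has {A, C, D, E} and column 2 has {A, C, E, F}, leaving only B.
Row 2, column 2: row 2 has {C, E, F} and column 2 has {A, B, C, E, F}, leaving only D.
Row 2, column 5: row 2 has {C, D, E, F} and column 5 has {B, C, F}, leaving only A.
Row 2, column 4: row 2 has {A, C, D, E, F} and column 4 has {C, D, E, F}, leaving only B.
So row 2 reads: E D F B A C.

E D F B A C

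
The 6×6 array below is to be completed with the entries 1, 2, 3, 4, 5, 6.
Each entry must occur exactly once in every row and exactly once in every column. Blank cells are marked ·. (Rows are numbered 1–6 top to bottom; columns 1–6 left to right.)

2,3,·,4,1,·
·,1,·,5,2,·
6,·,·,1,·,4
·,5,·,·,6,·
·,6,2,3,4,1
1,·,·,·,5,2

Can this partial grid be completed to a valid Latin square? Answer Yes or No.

No row or column among the givens repeats a symbol, and propagating forced cells runs into no contradiction.
One valid completion exists (for instance, 2 3 6 4 1 5 / 3 1 4 5 2 6 / 6 2 5 1 3 4 / 4 5 1 2 6 3 / 5 6 2 3 4 1 / 1 4 3 6 5 2).

Yes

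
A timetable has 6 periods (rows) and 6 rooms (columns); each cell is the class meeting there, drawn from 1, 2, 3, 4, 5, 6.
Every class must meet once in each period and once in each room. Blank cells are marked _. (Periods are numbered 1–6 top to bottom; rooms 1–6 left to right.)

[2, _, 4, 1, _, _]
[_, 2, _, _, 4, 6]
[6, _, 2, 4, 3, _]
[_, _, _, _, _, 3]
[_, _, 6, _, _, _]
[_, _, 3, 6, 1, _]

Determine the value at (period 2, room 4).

3

Period 1, room 6: period 1 has {1, 2, 4} and room 6 has {3, 6}, leaving only 5.
Period 1, room 5: period 1 has {1, 2, 4, 5} and room 5 has {1, 3, 4}, leaving only 6.
Period 1, room 2: period 1 has {1, 2, 4, 5, 6} and room 2 has {2}, leaving only 3.
Period 3, room 6: period 3 has {2, 3, 4, 6} and room 6 has {3, 5, 6}, leaving only 1.
Period 3, room 2: period 3 has {1, 2, 3, 4, 6} and room 2 has {2, 3}, leaving only 5.
Period 6, room 2: period 6 has {1, 3, 6} and room 2 has {2, 3, 5}, leaving only 4.
Period 5, room 2: period 5 has {6} and room 2 has {2, 3, 4, 5}, leaving only 1.
Period 4, room 2: period 4 has {3} and room 2 has {1, 2, 3, 4, 5}, leaving only 6.
Period 6, room 1: period 6 has {1, 3, 4, 6} and room 1 has {2, 6}, leaving only 5.
Period 6, room 6: period 6 has {1, 3, 4, 5, 6} and room 6 has {1, 3, 5, 6}, leaving only 2.
Period 5, room 6: period 5 has {1, 6} and room 6 has {1, 2, 3, 5, 6}, leaving only 4.
Period 5, room 1: period 5 has {1, 4, 6} and room 1 has {2, 5, 6}, leaving only 3.
Period 2, room 1: period 2 has {2, 4, 6} and room 1 has {2, 3, 5, 6}, leaving only 1.
Period 2, room 3: period 2 has {1, 2, 4, 6} and room 3 has {2, 3, 4, 6}, leaving only 5.
Period 2 already has {1, 2, 4, 5, 6} and room 4 already has {1, 4, 6}, so period 2, room 4 must be 3.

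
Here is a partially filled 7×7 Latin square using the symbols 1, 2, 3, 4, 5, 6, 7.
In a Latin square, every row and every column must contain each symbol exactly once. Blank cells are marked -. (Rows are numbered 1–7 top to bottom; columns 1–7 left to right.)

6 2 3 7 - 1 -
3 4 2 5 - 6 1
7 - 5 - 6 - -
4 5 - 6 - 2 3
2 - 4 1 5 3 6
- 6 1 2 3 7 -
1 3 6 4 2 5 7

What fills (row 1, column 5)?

Row 1 already has {1, 2, 3, 6, 7} and column 5 already has {2, 3, 5, 6}, so row 1, column 5 must be 4.

4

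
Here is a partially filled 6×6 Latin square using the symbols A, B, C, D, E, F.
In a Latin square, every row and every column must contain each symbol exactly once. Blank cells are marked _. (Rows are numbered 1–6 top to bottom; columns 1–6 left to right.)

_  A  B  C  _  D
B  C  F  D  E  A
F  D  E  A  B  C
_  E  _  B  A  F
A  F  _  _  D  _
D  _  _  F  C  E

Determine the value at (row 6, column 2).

B

Row 6 already has {C, D, E, F} and column 2 already has {A, C, D, E, F}, so row 6, column 2 must be B.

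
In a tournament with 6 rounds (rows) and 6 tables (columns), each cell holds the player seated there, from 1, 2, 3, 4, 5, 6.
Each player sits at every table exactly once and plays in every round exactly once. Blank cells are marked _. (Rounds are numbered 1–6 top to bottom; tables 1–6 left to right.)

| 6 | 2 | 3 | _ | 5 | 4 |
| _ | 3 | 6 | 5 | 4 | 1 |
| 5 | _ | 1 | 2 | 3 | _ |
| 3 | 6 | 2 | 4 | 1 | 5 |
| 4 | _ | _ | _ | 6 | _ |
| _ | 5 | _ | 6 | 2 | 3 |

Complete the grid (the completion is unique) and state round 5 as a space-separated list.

4 1 5 3 6 2

Round 5, table 2: round 5 has {4, 6} and table 2 has {2, 3, 5, 6}, leaving only 1.
Round 5, table 3: round 5 has {1, 4, 6} and table 3 has {1, 2, 3, 6}, leaving only 5.
Round 5, table 4: round 5 has {1, 4, 5, 6} and table 4 has {2, 4, 5, 6}, leaving only 3.
Round 5, table 6: round 5 has {1, 3, 4, 5, 6} and table 6 has {1, 3, 4, 5}, leaving only 2.
So round 5 reads: 4 1 5 3 6 2.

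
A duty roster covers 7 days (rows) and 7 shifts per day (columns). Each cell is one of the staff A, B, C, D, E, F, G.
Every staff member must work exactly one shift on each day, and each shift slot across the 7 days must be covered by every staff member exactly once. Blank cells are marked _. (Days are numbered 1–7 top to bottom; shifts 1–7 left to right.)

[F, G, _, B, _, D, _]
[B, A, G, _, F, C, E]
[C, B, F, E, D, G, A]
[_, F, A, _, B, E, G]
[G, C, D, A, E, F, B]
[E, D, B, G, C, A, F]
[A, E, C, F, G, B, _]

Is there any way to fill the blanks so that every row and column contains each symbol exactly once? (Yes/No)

Yes

No day or shift among the givens repeats a symbol, and propagating forced cells runs into no contradiction.
One valid completion exists (for instance, F G E B A D C / B A G D F C E / C B F E D G A / D F A C B E G / G C D A E F B / E D B G C A F / A E C F G B D).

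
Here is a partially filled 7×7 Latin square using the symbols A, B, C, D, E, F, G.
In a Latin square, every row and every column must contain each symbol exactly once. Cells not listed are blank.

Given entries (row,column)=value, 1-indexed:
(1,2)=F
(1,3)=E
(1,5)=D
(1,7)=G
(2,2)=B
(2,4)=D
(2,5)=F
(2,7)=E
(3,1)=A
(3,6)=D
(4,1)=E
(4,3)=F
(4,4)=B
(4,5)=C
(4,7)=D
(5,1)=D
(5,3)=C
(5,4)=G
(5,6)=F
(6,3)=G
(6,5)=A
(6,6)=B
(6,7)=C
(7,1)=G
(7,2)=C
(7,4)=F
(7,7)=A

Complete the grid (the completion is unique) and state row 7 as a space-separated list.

G C D F B E A

Row 7, column 6: row 7 has {A, C, F, G} and column 6 has {B, D, F}, leaving only E.
Row 7, column 5: row 7 has {A, C, E, F, G} and column 5 has {A, C, D, F}, leaving only B.
Row 7, column 3: row 7 has {A, B, C, E, F, G} and column 3 has {C, E, F, G}, leaving only D.
So row 7 reads: G C D F B E A.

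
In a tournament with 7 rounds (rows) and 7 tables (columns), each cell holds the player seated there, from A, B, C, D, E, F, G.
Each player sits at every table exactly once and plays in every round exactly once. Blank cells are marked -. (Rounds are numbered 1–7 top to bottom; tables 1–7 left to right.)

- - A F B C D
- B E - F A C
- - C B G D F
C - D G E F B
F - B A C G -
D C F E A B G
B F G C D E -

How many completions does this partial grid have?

1

Round 1, table 1: eliminating its round and table leaves {E, G}.
Round 1, table 2: eliminating its round and table leaves {E, G}.
Round 2, table 1: eliminating its round and table leaves {G}.
Round 2, table 4: eliminating its round and table leaves {D}.
Round 3, table 1: eliminating its round and table leaves {A, E}.
Round 3, table 2: eliminating its round and table leaves {A, E}.
Round 4, table 2: eliminating its round and table leaves {A}.
Round 5, table 2: eliminating its round and table leaves {D, E}.
Round 5, table 7: eliminating its round and table leaves {E}.
Round 7, table 7: eliminating its round and table leaves {A}.
Only one assignment across all blanks avoids any round or table repeat, giving 1 completion.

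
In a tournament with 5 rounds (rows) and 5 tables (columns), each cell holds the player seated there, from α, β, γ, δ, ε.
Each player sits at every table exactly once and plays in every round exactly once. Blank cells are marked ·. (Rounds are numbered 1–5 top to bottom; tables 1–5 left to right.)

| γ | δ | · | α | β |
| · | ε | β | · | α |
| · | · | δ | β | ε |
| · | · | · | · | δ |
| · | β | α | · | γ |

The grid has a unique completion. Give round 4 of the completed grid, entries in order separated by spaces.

Round 1, table 3: round 1 has {α, β, γ, δ} and table 3 has {α, β, δ}, leaving only ε.
Round 4, table 3: round 4 has {δ} and table 3 has {α, β, δ, ε}, leaving only γ.
Round 4, table 2: round 4 has {γ, δ} and table 2 has {β, δ, ε}, leaving only α.
Round 4, table 4: round 4 has {α, γ, δ} and table 4 has {α, β}, leaving only ε.
Round 4, table 1: round 4 has {α, γ, δ, ε} and table 1 has {γ}, leaving only β.
So round 4 reads: β α γ ε δ.

β α γ ε δ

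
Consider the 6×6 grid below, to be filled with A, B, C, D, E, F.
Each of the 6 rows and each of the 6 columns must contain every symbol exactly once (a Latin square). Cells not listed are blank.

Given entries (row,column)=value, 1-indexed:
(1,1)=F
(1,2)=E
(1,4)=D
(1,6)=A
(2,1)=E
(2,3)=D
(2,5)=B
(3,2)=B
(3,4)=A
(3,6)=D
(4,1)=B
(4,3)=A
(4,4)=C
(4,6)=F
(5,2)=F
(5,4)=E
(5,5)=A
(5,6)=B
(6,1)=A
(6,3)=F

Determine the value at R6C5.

D

Row 1, column 5: row 1 has {A, D, E, F} and column 5 has {A, B}, leaving only C.
Row 1, column 3: row 1 has {A, C, D, E, F} and column 3 has {A, D, F}, leaving only B.
Row 2, column 4: row 2 has {B, D, E} and column 4 has {A, C, D, E}, leaving only F.
Row 2, column 6: row 2 has {B, D, E, F} and column 6 has {A, B, D, F}, leaving only C.
Row 2, column 2: row 2 has {B, C, D, E, F} and column 2 has {B, E, F}, leaving only A.
Row 3, column 1: row 3 has {A, B, D} and column 1 has {A, B, E, F}, leaving only C.
Row 3, column 3: row 3 has {A, B, C, D} and column 3 has {A, B, D, F}, leaving only E.
Row 3, column 5: row 3 has {A, B, C, D, E} and column 5 has {A, B, C}, leaving only F.
Row 4, column 2: row 4 has {A, B, C, F} and column 2 has {A, B, E, F}, leaving only D.
Row 4, column 5: row 4 has {A, B, C, D, F} and column 5 has {A, B, C, F}, leaving only E.
Row 6 already has {A, F} and column 5 already has {A, B, C, E, F}, so row 6, column 5 must be D.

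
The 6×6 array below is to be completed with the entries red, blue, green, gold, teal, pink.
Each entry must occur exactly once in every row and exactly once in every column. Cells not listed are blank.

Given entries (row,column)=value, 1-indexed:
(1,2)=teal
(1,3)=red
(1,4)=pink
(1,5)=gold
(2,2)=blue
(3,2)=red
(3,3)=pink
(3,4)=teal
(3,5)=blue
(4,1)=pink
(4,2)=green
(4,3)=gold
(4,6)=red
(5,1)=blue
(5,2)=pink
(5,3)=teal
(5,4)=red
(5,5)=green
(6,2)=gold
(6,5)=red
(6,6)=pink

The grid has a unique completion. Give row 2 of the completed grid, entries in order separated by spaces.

Row 2, column 3: row 2 has {blue} and column 3 has {red, gold, teal, pink}, leaving only green.
Row 2, column 4: row 2 has {blue, green} and column 4 has {red, teal, pink}, leaving only gold.
Row 2, column 6: row 2 has {blue, green, gold} and column 6 has {red, pink}, leaving only teal.
Row 2, column 1: row 2 has {blue, green, gold, teal} and column 1 has {blue, pink}, leaving only red.
Row 2, column 5: row 2 has {red, blue, green, gold, teal} and column 5 has {red, blue, green, gold}, leaving only pink.
So row 2 reads: red blue green gold pink teal.

red blue green gold pink teal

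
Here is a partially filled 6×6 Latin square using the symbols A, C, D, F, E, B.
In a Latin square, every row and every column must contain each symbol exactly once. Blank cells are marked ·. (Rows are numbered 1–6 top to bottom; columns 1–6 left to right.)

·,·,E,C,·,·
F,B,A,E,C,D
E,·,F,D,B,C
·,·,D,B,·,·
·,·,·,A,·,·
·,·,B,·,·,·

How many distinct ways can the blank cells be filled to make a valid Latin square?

14

Row 1, column 1: eliminating its row and column leaves {A, D, B}.
Row 1, column 2: eliminating its row and column leaves {A, D, F}.
Row 1, column 5: eliminating its row and column leaves {A, D, F}.
Row 1, column 6: eliminating its row and column leaves {A, F, B}.
Row 3, column 2: eliminating its row and column leaves {A}.
Row 4, column 1: eliminating its row and column leaves {A, C}.
Row 4, column 2: eliminating its row and column leaves {A, C, F, E}.
Row 4, column 5: eliminating its row and column leaves {A, F, E}.
Row 4, column 6: eliminating its row and column leaves {A, F, E}.
Row 5, column 1: eliminating its row and column leaves {C, D, B}.
Row 5, column 2: eliminating its row and column leaves {C, D, F, E}.
Row 5, column 3: eliminating its row and column leaves {C}.
Row 5, column 5: eliminating its row and column leaves {D, F, E}.
Row 5, column 6: eliminating its row and column leaves {F, E, B}.
Row 6, column 1: eliminating its row and column leaves {A, C, D}.
Row 6, column 2: eliminating its row and column leaves {A, C, D, F, E}.
Row 6, column 4: eliminating its row and column leaves {F}.
Row 6, column 5: eliminating its row and column leaves {A, D, F, E}.
Row 6, column 6: eliminating its row and column leaves {A, F, E}.
Enumerating the assignments across these blanks that avoid any row or column repeat gives 14 completions.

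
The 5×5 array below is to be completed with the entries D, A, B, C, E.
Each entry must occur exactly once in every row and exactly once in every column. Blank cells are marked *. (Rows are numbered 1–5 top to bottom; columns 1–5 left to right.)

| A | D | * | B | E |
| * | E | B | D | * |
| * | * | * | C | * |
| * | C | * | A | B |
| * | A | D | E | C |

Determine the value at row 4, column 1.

D

Row 1, column 3: row 1 has {D, A, B, E} and column 3 has {D, B}, leaving only C.
Row 2, column 1: row 2 has {D, B, E} and column 1 has {A}, leaving only C.
Row 2, column 5: row 2 has {D, B, C, E} and column 5 has {B, C, E}, leaving only A.
Row 3, column 2: row 3 has {C} and column 2 has {D, A, C, E}, leaving only B.
Row 3, column 5: row 3 has {B, C} and column 5 has {A, B, C, E}, leaving only D.
Row 3, column 1: row 3 has {D, B, C} and column 1 has {A, C}, leaving only E.
Row 4 already has {A, B, C} and column 1 already has {A, C, E}, so row 4, column 1 must be D.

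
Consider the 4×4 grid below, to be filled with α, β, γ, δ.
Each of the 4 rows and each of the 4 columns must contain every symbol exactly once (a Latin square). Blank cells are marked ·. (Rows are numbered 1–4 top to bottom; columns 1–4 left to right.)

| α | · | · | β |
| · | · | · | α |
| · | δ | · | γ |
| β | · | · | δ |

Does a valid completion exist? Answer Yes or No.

No

Row 3, column 1: row 3 together with column 1 already contain {α, β, γ, δ} — every symbol — so nothing can go there. The grid has no valid completion.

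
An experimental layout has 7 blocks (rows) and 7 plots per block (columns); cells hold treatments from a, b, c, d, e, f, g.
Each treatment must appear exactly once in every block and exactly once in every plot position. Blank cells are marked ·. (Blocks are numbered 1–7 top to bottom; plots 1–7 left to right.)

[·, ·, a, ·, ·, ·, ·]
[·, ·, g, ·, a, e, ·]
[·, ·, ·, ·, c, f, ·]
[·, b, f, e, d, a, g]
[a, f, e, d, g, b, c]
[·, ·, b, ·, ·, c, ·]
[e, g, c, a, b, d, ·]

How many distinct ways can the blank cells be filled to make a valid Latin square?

Block 1, plot 1: eliminating its block and plot leaves {b, c, d, f, g}.
Block 1, plot 2: eliminating its block and plot leaves {c, d, e}.
Block 1, plot 4: eliminating its block and plot leaves {b, c, f, g}.
Block 1, plot 5: eliminating its block and plot leaves {e, f}.
Block 1, plot 6: eliminating its block and plot leaves {g}.
Block 1, plot 7: eliminating its block and plot leaves {b, d, e, f}.
Block 2, plot 1: eliminating its block and plot leaves {b, c, d, f}.
Block 2, plot 2: eliminating its block and plot leaves {c, d}.
Block 2, plot 4: eliminating its block and plot leaves {b, c, f}.
Block 2, plot 7: eliminating its block and plot leaves {b, d, f}.
Block 3, plot 1: eliminating its block and plot leaves {b, d, g}.
Block 3, plot 2: eliminating its block and plot leaves {a, d, e}.
Block 3, plot 3: eliminating its block and plot leaves {d}.
Block 3, plot 4: eliminating its block and plot leaves {b, g}.
Block 3, plot 7: eliminating its block and plot leaves {a, b, d, e}.
Block 4, plot 1: eliminating its block and plot leaves {c}.
Block 6, plot 1: eliminating its block and plot leaves {d, f, g}.
Block 6, plot 2: eliminating its block and plot leaves {a, d, e}.
Block 6, plot 4: eliminating its block and plot leaves {f, g}.
Block 6, plot 5: eliminating its block and plot leaves {e, f}.
Block 6, plot 7: eliminating its block and plot leaves {a, d, e, f}.
Block 7, plot 7: eliminating its block and plot leaves {f}.
Enumerating the assignments across these blanks that avoid any block or plot repeat gives 9 completions.

9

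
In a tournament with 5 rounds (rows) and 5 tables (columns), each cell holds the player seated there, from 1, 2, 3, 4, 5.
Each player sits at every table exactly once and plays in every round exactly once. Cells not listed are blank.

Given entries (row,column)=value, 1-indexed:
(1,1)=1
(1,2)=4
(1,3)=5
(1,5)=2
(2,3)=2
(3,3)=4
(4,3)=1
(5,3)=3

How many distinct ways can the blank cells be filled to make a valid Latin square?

Round 1, table 4: eliminating its round and table leaves {3}.
Round 2, table 1: eliminating its round and table leaves {3, 4, 5}.
Round 2, table 2: eliminating its round and table leaves {1, 3, 5}.
Round 2, table 4: eliminating its round and table leaves {1, 3, 4, 5}.
Round 2, table 5: eliminating its round and table leaves {1, 3, 4, 5}.
Round 3, table 1: eliminating its round and table leaves {2, 3, 5}.
Round 3, table 2: eliminating its round and table leaves {1, 2, 3, 5}.
Round 3, table 4: eliminating its round and table leaves {1, 2, 3, 5}.
Round 3, table 5: eliminating its round and table leaves {1, 3, 5}.
Round 4, table 1: eliminating its round and table leaves {2, 3, 4, 5}.
Round 4, table 2: eliminating its round and table leaves {2, 3, 5}.
Round 4, table 4: eliminating its round and table leaves {2, 3, 4, 5}.
Round 4, table 5: eliminating its round and table leaves {3, 4, 5}.
Round 5, table 1: eliminating its round and table leaves {2, 4, 5}.
Round 5, table 2: eliminating its round and table leaves {1, 2, 5}.
Round 5, table 4: eliminating its round and table leaves {1, 2, 4, 5}.
Round 5, table 5: eliminating its round and table leaves {1, 4, 5}.
Enumerating the assignments across these blanks that avoid any round or table repeat gives 56 completions.

56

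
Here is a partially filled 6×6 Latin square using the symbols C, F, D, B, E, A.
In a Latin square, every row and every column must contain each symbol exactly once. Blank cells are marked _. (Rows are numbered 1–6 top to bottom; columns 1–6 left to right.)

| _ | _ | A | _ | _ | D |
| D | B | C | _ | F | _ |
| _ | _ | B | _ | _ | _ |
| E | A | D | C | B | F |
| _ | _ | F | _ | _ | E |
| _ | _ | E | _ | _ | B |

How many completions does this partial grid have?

14

Row 1, column 1: eliminating its row and column leaves {C, F, B}.
Row 1, column 2: eliminating its row and column leaves {C, F, E}.
Row 1, column 4: eliminating its row and column leaves {F, B, E}.
Row 1, column 5: eliminating its row and column leaves {C, E}.
Row 2, column 4: eliminating its row and column leaves {E, A}.
Row 2, column 6: eliminating its row and column leaves {A}.
Row 3, column 1: eliminating its row and column leaves {C, F, A}.
Row 3, column 2: eliminating its row and column leaves {C, F, D, E}.
Row 3, column 4: eliminating its row and column leaves {F, D, E, A}.
Row 3, column 5: eliminating its row and column leaves {C, D, E, A}.
Row 3, column 6: eliminating its row and column leaves {C, A}.
Row 5, column 1: eliminating its row and column leaves {C, B, A}.
Row 5, column 2: eliminating its row and column leaves {C, D}.
Row 5, column 4: eliminating its row and column leaves {D, B, A}.
Row 5, column 5: eliminating its row and column leaves {C, D, A}.
Row 6, column 1: eliminating its row and column leaves {C, F, A}.
Row 6, column 2: eliminating its row and column leaves {C, F, D}.
Row 6, column 4: eliminating its row and column leaves {F, D, A}.
Row 6, column 5: eliminating its row and column leaves {C, D, A}.
Enumerating the assignments across these blanks that avoid any row or column repeat gives 14 completions.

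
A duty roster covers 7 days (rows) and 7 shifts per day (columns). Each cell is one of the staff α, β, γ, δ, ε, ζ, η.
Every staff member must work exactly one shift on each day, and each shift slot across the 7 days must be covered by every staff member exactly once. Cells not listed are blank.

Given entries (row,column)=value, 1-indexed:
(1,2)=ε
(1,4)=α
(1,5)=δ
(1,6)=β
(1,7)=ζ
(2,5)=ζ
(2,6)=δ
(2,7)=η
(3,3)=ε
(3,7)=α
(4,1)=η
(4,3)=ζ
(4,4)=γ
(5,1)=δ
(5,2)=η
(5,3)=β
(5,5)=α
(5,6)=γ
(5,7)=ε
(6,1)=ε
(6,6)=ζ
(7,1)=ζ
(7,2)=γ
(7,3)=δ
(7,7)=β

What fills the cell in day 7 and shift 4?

η

Day 1, shift 1: day 1 has {α, β, δ, ε, ζ} and shift 1 has {δ, ε, ζ, η}, leaving only γ.
Day 1, shift 3: day 1 has {α, β, γ, δ, ε, ζ} and shift 3 has {β, δ, ε, ζ}, leaving only η.
Day 3, shift 1: day 3 has {α, ε} and shift 1 has {γ, δ, ε, ζ, η}, leaving only β.
Day 2, shift 1: day 2 has {δ, ζ, η} and shift 1 has {β, γ, δ, ε, ζ, η}, leaving only α.
Day 2, shift 2: day 2 has {α, δ, ζ, η} and shift 2 has {γ, ε, η}, leaving only β.
Day 2, shift 3: day 2 has {α, β, δ, ζ, η} and shift 3 has {β, δ, ε, ζ, η}, leaving only γ.
Day 2, shift 4: day 2 has {α, β, γ, δ, ζ, η} and shift 4 has {α, γ}, leaving only ε.
Day 7 already has {β, γ, δ, ζ} and shift 4 already has {α, γ, ε}, so day 7, shift 4 must be η.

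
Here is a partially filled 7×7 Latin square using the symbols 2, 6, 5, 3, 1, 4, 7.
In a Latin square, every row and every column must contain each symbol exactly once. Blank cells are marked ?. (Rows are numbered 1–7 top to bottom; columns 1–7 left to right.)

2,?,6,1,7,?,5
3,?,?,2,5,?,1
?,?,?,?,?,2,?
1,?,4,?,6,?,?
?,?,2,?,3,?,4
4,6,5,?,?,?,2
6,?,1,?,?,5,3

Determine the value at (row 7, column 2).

Row 2, column 3: row 2 has {2, 5, 3, 1} and column 3 has {2, 6, 5, 1, 4}, leaving only 7.
Row 2, column 2: row 2 has {2, 5, 3, 1, 7} and column 2 has {6}, leaving only 4.
Row 1, column 2: row 1 has {2, 6, 5, 1, 7} and column 2 has {6, 4}, leaving only 3.
Row 1, column 6: row 1 has {2, 6, 5, 3, 1, 7} and column 6 has {2, 5}, leaving only 4.
Row 2, column 6: row 2 has {2, 5, 3, 1, 4, 7} and column 6 has {2, 5, 4}, leaving only 6.
Row 3, column 3: row 3 has {2} and column 3 has {2, 6, 5, 1, 4, 7}, leaving only 3.
Row 4, column 7: row 4 has {6, 1, 4} and column 7 has {2, 5, 3, 1, 4}, leaving only 7.
Row 3, column 7: row 3 has {2, 3} and column 7 has {2, 5, 3, 1, 4, 7}, leaving only 6.
Row 4, column 6: row 4 has {6, 1, 4, 7} and column 6 has {2, 6, 5, 4}, leaving only 3.
Row 4, column 4: row 4 has {6, 3, 1, 4, 7} and column 4 has {2, 1}, leaving only 5.
Row 4, column 2: row 4 has {6, 5, 3, 1, 4, 7} and column 2 has {6, 3, 4}, leaving only 2.
Row 7 already has {6, 5, 3, 1} and column 2 already has {2, 6, 3, 4}, so row 7, column 2 must be 7.

7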